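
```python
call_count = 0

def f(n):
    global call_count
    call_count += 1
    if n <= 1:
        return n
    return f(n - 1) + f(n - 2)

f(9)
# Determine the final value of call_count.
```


f(9) calls f(8) and f(7); each non-base call branches into two more.
Let C(k) = total number of calls made by f(k), including the call to f(k) itself.
Base cases: C(0) = 1, C(1) = 1
Recurrence: C(k) = 1 + C(k-1) + C(k-2)
  C(2) = 1 + C(1) + C(0) = 1 + 1 + 1 = 3
  C(3) = 1 + C(2) + C(1) = 1 + 3 + 1 = 5
  C(4) = 1 + C(3) + C(2) = 1 + 5 + 3 = 9
  C(5) = 1 + C(4) + C(3) = 1 + 9 + 5 = 15
  C(6) = 1 + C(5) + C(4) = 1 + 15 + 9 = 25
  C(7) = 1 + C(6) + C(5) = 1 + 25 + 15 = 41
  C(8) = 1 + C(7) + C(6) = 1 + 41 + 25 = 67
  C(9) = 1 + C(8) + C(7) = 1 + 67 + 41 = 109
Total calls = C(9) = 109


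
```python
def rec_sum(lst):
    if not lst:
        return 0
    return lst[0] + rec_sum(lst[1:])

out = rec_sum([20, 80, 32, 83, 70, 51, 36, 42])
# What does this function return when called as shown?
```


rec_sum([20, 80, 32, 83, 70, 51, 36, 42])
= 20 + rec_sum([80, 32, 83, 70, 51, 36, 42])
= 20 + 80 + rec_sum([32, 83, 70, 51, 36, 42])
= 20 + 80 + 32 + rec_sum([83, 70, 51, 36, 42])
= 20 + 80 + 32 + 83 + rec_sum([70, 51, 36, 42])
= 20 + 80 + 32 + 83 + 70 + rec_sum([51, 36, 42])
= 20 + 80 + 32 + 83 + 70 + 51 + rec_sum([36, 42])
= 20 + 80 + 32 + 83 + 70 + 51 + 36 + rec_sum([42])
= 20 + 80 + 32 + 83 + 70 + 51 + 36 + 42 + rec_sum([])
= 20 + 80 + 32 + 83 + 70 + 51 + 36 + 42 + 0
= 414


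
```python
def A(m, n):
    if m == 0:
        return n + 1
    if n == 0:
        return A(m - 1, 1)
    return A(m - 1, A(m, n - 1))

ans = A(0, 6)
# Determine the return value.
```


A(0, 6)
m == 0: return 6 + 1 = 7
= 7


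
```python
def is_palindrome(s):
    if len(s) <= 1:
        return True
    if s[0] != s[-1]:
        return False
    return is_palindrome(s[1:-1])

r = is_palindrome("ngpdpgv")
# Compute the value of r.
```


is_palindrome("ngpdpgv")
"ngpdpgv": s[0]='n' != s[-1]='v' -> False
= False


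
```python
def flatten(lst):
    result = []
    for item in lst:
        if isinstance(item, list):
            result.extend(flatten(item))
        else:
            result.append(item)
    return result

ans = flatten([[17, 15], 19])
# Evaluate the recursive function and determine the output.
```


flatten([[17, 15], 19])
Processing each element:
  [17, 15] is a list -> flatten recursively -> [17, 15]
  19 is not a list -> append 19
= [17, 15, 19]


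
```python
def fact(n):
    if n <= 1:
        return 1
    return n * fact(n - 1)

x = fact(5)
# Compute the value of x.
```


fact(5)
= 5 * fact(4)
= 5 * 4 * fact(3)
= 5 * 4 * 3 * fact(2)
= 5 * 4 * 3 * 2 * fact(1)
= 5 * 4 * 3 * 2 * 1
= 120


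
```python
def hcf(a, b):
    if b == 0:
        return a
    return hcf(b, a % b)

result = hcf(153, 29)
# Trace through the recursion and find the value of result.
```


hcf(153, 29)
= hcf(29, 153 % 29) = hcf(29, 8)
= hcf(8, 29 % 8) = hcf(8, 5)
= hcf(5, 8 % 5) = hcf(5, 3)
= hcf(3, 5 % 3) = hcf(3, 2)
= hcf(2, 3 % 2) = hcf(2, 1)
= hcf(1, 2 % 1) = hcf(1, 0)
b == 0, return a = 1


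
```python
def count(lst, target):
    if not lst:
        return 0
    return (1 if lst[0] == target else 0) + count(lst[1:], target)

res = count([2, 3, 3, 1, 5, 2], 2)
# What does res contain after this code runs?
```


count([2, 3, 3, 1, 5, 2], 2)
lst[0]=2 == 2: 1 + count([3, 3, 1, 5, 2], 2)
lst[0]=3 != 2: 0 + count([3, 1, 5, 2], 2)
lst[0]=3 != 2: 0 + count([1, 5, 2], 2)
lst[0]=1 != 2: 0 + count([5, 2], 2)
lst[0]=5 != 2: 0 + count([2], 2)
lst[0]=2 == 2: 1 + count([], 2)
= 2


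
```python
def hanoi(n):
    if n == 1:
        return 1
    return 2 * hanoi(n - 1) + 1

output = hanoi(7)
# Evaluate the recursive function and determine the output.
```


hanoi(7)
= 2 * hanoi(6) + 1
= 2 * (2 * hanoi(5) + 1) + 1
= 2 * (2 * (2 * hanoi(4) + 1) + 1) + 1
= 2 * (2 * (2 * (2 * hanoi(3) + 1) + 1) + 1) + 1
= 2 * (2 * (2 * (2 * (2 * hanoi(2) + 1) + 1) + 1) + 1) + 1
= 2 * (2 * (2 * (2 * (2 * (2 * hanoi(1) + 1) + 1) + 1) + 1) + 1) + 1
Now compute bottom-up:
hanoi(1) = 1
hanoi(2) = 2 * 1 + 1 = 3
hanoi(3) = 2 * 3 + 1 = 7
hanoi(4) = 2 * 7 + 1 = 15
hanoi(5) = 2 * 15 + 1 = 31
hanoi(6) = 2 * 31 + 1 = 63
hanoi(7) = 2 * 63 + 1 = 127
= 127


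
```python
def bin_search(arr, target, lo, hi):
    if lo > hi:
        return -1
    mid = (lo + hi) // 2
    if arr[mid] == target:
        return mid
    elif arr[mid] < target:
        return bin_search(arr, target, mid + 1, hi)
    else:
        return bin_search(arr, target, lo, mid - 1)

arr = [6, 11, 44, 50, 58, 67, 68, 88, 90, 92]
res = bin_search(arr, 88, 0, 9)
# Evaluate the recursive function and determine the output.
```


bin_search(arr, 88, 0, 9)
lo=0, hi=9, mid=4, arr[mid]=58
58 < 88, search right half
lo=5, hi=9, mid=7, arr[mid]=88
arr[7] == 88, found at index 7
= 7


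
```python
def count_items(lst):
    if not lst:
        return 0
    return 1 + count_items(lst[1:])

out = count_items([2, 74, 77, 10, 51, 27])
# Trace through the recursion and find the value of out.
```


count_items([2, 74, 77, 10, 51, 27])
= 1 + count_items([74, 77, 10, 51, 27])
= 1 + 1 + count_items([77, 10, 51, 27])
= 1 + 1 + 1 + count_items([10, 51, 27])
= 1 + 1 + 1 + 1 + count_items([51, 27])
= 1 + 1 + 1 + 1 + 1 + count_items([27])
= 1 + 1 + 1 + 1 + 1 + 1 + count_items([])
= 1 + 1 + 1 + 1 + 1 + 1 + 0
= 6


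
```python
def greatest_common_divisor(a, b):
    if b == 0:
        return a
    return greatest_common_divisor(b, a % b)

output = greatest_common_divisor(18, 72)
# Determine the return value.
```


greatest_common_divisor(18, 72)
= greatest_common_divisor(72, 18 % 72) = greatest_common_divisor(72, 18)
= greatest_common_divisor(18, 72 % 18) = greatest_common_divisor(18, 0)
b == 0, return a = 18


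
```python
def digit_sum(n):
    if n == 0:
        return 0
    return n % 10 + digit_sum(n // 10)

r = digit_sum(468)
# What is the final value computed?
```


digit_sum(468)
= 8 + digit_sum(46)
= 8 + 6 + digit_sum(4)
= 8 + 6 + 4 + digit_sum(0)
= 8 + 6 + 4 + 0
= 18


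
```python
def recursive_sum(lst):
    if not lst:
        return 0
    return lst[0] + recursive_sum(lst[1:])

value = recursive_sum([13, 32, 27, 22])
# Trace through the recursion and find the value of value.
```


recursive_sum([13, 32, 27, 22])
= 13 + recursive_sum([32, 27, 22])
= 13 + 32 + recursive_sum([27, 22])
= 13 + 32 + 27 + recursive_sum([22])
= 13 + 32 + 27 + 22 + recursive_sum([])
= 13 + 32 + 27 + 22 + 0
= 94


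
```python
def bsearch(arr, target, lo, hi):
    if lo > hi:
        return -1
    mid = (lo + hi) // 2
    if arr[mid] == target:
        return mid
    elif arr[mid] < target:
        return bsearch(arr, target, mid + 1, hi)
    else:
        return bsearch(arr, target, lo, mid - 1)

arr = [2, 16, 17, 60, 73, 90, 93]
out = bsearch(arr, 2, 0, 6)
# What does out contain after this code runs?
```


bsearch(arr, 2, 0, 6)
lo=0, hi=6, mid=3, arr[mid]=60
60 > 2, search left half
lo=0, hi=2, mid=1, arr[mid]=16
16 > 2, search left half
lo=0, hi=0, mid=0, arr[mid]=2
arr[0] == 2, found at index 0
= 0


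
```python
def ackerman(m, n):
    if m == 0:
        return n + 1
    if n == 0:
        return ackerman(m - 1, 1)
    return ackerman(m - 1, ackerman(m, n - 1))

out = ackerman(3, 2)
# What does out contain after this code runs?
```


ackerman(3, 2)
= ackerman(2, ackerman(3, 1))
First compute ackerman(3, 1) = 13
= ackerman(2, 13)
= 29


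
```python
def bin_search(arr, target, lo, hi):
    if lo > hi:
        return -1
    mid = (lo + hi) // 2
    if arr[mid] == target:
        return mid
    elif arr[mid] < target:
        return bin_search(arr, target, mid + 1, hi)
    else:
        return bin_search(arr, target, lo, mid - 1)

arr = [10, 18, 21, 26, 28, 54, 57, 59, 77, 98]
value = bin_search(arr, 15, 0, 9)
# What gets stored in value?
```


bin_search(arr, 15, 0, 9)
lo=0, hi=9, mid=4, arr[mid]=28
28 > 15, search left half
lo=0, hi=3, mid=1, arr[mid]=18
18 > 15, search left half
lo=0, hi=0, mid=0, arr[mid]=10
10 < 15, search right half
lo > hi, target not found, return -1
= -1


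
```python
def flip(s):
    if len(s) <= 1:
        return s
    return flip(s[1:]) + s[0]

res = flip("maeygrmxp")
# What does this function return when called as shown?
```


flip("maeygrmxp")
= flip("aeygrmxp") + "m"
= flip("eygrmxp") + "a" + "m"
= flip("ygrmxp") + "e" + "a" + "m"
= flip("grmxp") + "y" + "e" + "a" + "m"
= flip("rmxp") + "g" + "y" + "e" + "a" + "m"
= flip("mxp") + "r" + "g" + "y" + "e" + "a" + "m"
= flip("xp") + "m" + "r" + "g" + "y" + "e" + "a" + "m"
= flip("p") + "x" + "m" + "r" + "g" + "y" + "e" + "a" + "m"
= "p" + "x" + "m" + "r" + "g" + "y" + "e" + "a" + "m"
= "pxmrgyeam"


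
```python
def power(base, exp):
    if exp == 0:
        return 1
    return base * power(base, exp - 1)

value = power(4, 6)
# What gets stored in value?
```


power(4, 6)
= 4 * power(4, 5)
= 4 * 4 * power(4, 4)
= 4 * 4 * 4 * power(4, 3)
= 4 * 4 * 4 * 4 * power(4, 2)
= 4 * 4 * 4 * 4 * 4 * power(4, 1)
= 4 * 4 * 4 * 4 * 4 * 4 * power(4, 0)
= 4 * 4 * 4 * 4 * 4 * 4 * 1
= 4096


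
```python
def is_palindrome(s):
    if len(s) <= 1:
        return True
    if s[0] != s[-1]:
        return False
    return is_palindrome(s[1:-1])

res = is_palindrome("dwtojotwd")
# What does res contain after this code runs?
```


is_palindrome("dwtojotwd")
"dwtojotwd": s[0]='d' == s[-1]='d' -> is_palindrome("wtojotw")
"wtojotw": s[0]='w' == s[-1]='w' -> is_palindrome("tojot")
"tojot": s[0]='t' == s[-1]='t' -> is_palindrome("ojo")
"ojo": s[0]='o' == s[-1]='o' -> is_palindrome("j")
"j": len <= 1 -> True
= True


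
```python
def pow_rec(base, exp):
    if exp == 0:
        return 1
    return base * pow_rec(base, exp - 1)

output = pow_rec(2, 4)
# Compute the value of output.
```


pow_rec(2, 4)
= 2 * pow_rec(2, 3)
= 2 * 2 * pow_rec(2, 2)
= 2 * 2 * 2 * pow_rec(2, 1)
= 2 * 2 * 2 * 2 * pow_rec(2, 0)
= 2 * 2 * 2 * 2 * 1
= 16


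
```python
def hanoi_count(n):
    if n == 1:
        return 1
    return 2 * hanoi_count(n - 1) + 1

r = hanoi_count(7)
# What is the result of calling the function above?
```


hanoi_count(7)
= 2 * hanoi_count(6) + 1
= 2 * (2 * hanoi_count(5) + 1) + 1
= 2 * (2 * (2 * hanoi_count(4) + 1) + 1) + 1
= 2 * (2 * (2 * (2 * hanoi_count(3) + 1) + 1) + 1) + 1
= 2 * (2 * (2 * (2 * (2 * hanoi_count(2) + 1) + 1) + 1) + 1) + 1
= 2 * (2 * (2 * (2 * (2 * (2 * hanoi_count(1) + 1) + 1) + 1) + 1) + 1) + 1
Now compute bottom-up:
hanoi_count(1) = 1
hanoi_count(2) = 2 * 1 + 1 = 3
hanoi_count(3) = 2 * 3 + 1 = 7
hanoi_count(4) = 2 * 7 + 1 = 15
hanoi_count(5) = 2 * 15 + 1 = 31
hanoi_count(6) = 2 * 31 + 1 = 63
hanoi_count(7) = 2 * 63 + 1 = 127
= 127


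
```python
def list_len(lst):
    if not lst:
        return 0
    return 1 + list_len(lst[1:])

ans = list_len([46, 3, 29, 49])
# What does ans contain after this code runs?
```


list_len([46, 3, 29, 49])
= 1 + list_len([3, 29, 49])
= 1 + 1 + list_len([29, 49])
= 1 + 1 + 1 + list_len([49])
= 1 + 1 + 1 + 1 + list_len([])
= 1 + 1 + 1 + 1 + 0
= 4


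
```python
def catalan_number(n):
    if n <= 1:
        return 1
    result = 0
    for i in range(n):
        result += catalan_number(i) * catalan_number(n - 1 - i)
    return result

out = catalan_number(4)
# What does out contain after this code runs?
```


catalan_number(4)
= sum of catalan_number(i) * catalan_number(4-1-i) for i in 0..3
First compute sub-values bottom-up:
  catalan_number(0) = 1, catalan_number(1) = 1
  catalan_number(2) = 1*1 + 1*1 = 2
  catalan_number(3) = 1*2 + 1*1 + 2*1 = 5
Now catalan_number(4):
  catalan_number(0)*catalan_number(3) = 1*5 = 5
  catalan_number(1)*catalan_number(2) = 1*2 = 2
  catalan_number(2)*catalan_number(1) = 2*1 = 2
  catalan_number(3)*catalan_number(0) = 5*1 = 5
= 5 + 2 + 2 + 5
= 14


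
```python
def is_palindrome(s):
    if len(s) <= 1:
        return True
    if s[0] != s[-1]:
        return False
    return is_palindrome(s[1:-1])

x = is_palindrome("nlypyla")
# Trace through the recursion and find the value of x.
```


is_palindrome("nlypyla")
"nlypyla": s[0]='n' != s[-1]='a' -> False
= False


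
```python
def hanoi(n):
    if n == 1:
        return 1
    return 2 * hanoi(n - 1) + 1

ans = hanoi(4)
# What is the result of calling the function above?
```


hanoi(4)
= 2 * hanoi(3) + 1
= 2 * (2 * hanoi(2) + 1) + 1
= 2 * (2 * (2 * hanoi(1) + 1) + 1) + 1
Now compute bottom-up:
hanoi(1) = 1
hanoi(2) = 2 * 1 + 1 = 3
hanoi(3) = 2 * 3 + 1 = 7
hanoi(4) = 2 * 7 + 1 = 15
= 15


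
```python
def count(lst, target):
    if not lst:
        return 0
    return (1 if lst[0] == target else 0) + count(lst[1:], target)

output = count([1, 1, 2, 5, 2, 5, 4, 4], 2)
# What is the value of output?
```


count([1, 1, 2, 5, 2, 5, 4, 4], 2)
lst[0]=1 != 2: 0 + count([1, 2, 5, 2, 5, 4, 4], 2)
lst[0]=1 != 2: 0 + count([2, 5, 2, 5, 4, 4], 2)
lst[0]=2 == 2: 1 + count([5, 2, 5, 4, 4], 2)
lst[0]=5 != 2: 0 + count([2, 5, 4, 4], 2)
lst[0]=2 == 2: 1 + count([5, 4, 4], 2)
lst[0]=5 != 2: 0 + count([4, 4], 2)
lst[0]=4 != 2: 0 + count([4], 2)
lst[0]=4 != 2: 0 + count([], 2)
= 2


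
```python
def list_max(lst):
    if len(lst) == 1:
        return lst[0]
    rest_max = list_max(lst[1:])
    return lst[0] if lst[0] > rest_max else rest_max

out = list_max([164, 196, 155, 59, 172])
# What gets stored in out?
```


list_max([164, 196, 155, 59, 172])
= compare 164 with list_max([196, 155, 59, 172])
= compare 196 with list_max([155, 59, 172])
= compare 155 with list_max([59, 172])
= compare 59 with list_max([172])
Base: list_max([172]) = 172
compare 59 with 172: max = 172
compare 155 with 172: max = 172
compare 196 with 172: max = 196
compare 164 with 196: max = 196
= 196


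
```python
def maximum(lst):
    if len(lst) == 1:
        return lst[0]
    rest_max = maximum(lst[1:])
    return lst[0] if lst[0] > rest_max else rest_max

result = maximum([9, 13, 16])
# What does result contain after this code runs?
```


maximum([9, 13, 16])
= compare 9 with maximum([13, 16])
= compare 13 with maximum([16])
Base: maximum([16]) = 16
compare 13 with 16: max = 16
compare 9 with 16: max = 16
= 16


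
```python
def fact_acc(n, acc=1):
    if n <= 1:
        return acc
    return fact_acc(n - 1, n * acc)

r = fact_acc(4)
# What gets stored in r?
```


fact_acc(4, 1)
= fact_acc(3, 4 * 1) = fact_acc(3, 4)
= fact_acc(2, 3 * 4) = fact_acc(2, 12)
= fact_acc(1, 2 * 12) = fact_acc(1, 24)
n <= 1, return acc = 24


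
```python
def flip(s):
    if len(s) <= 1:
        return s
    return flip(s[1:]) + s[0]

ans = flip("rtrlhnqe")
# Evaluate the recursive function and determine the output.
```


flip("rtrlhnqe")
= flip("trlhnqe") + "r"
= flip("rlhnqe") + "t" + "r"
= flip("lhnqe") + "r" + "t" + "r"
= flip("hnqe") + "l" + "r" + "t" + "r"
= flip("nqe") + "h" + "l" + "r" + "t" + "r"
= flip("qe") + "n" + "h" + "l" + "r" + "t" + "r"
= flip("e") + "q" + "n" + "h" + "l" + "r" + "t" + "r"
= "e" + "q" + "n" + "h" + "l" + "r" + "t" + "r"
= "eqnhlrtr"


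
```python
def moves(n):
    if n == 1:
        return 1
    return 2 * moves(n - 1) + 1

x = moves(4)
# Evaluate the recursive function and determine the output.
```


moves(4)
= 2 * moves(3) + 1
= 2 * (2 * moves(2) + 1) + 1
= 2 * (2 * (2 * moves(1) + 1) + 1) + 1
Now compute bottom-up:
moves(1) = 1
moves(2) = 2 * 1 + 1 = 3
moves(3) = 2 * 3 + 1 = 7
moves(4) = 2 * 7 + 1 = 15
= 15


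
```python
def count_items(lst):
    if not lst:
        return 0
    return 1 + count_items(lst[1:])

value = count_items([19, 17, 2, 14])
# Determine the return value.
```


count_items([19, 17, 2, 14])
= 1 + count_items([17, 2, 14])
= 1 + 1 + count_items([2, 14])
= 1 + 1 + 1 + count_items([14])
= 1 + 1 + 1 + 1 + count_items([])
= 1 + 1 + 1 + 1 + 0
= 4


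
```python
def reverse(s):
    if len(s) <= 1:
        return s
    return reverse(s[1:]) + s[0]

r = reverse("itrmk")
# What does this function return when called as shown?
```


reverse("itrmk")
= reverse("trmk") + "i"
= reverse("rmk") + "t" + "i"
= reverse("mk") + "r" + "t" + "i"
= reverse("k") + "m" + "r" + "t" + "i"
= "k" + "m" + "r" + "t" + "i"
= "kmrti"


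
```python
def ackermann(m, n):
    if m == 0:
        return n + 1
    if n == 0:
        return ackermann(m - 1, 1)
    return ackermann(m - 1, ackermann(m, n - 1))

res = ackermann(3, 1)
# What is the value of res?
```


ackermann(3, 1)
= ackermann(2, ackermann(3, 0))
First compute ackermann(3, 0) = 5
= ackermann(2, 5)
= 13


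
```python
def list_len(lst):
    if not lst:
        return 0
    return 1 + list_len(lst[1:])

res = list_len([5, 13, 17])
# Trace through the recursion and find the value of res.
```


list_len([5, 13, 17])
= 1 + list_len([13, 17])
= 1 + 1 + list_len([17])
= 1 + 1 + 1 + list_len([])
= 1 + 1 + 1 + 0
= 3


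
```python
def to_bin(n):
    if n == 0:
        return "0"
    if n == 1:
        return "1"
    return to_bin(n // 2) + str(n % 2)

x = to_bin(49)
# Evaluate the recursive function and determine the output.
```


to_bin(49)
= to_bin(24) + "1"
= to_bin(12) + "0" + "1"
= to_bin(6) + "0" + "0" + "1"
= to_bin(3) + "0" + "0" + "0" + "1"
= to_bin(1) + "1" + "0" + "0" + "0" + "1"
= "1" + "1" + "0" + "0" + "0" + "1"
= "110001"


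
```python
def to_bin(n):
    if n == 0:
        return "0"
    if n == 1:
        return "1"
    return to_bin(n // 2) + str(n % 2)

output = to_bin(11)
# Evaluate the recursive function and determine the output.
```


to_bin(11)
= to_bin(5) + "1"
= to_bin(2) + "1" + "1"
= to_bin(1) + "0" + "1" + "1"
= "1" + "0" + "1" + "1"
= "1011"


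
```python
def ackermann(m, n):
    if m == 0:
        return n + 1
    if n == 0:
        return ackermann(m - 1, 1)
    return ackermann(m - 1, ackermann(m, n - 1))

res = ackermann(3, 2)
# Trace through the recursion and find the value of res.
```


ackermann(3, 2)
= ackermann(2, ackermann(3, 1))
First compute ackermann(3, 1) = 13
= ackermann(2, 13)
= 29


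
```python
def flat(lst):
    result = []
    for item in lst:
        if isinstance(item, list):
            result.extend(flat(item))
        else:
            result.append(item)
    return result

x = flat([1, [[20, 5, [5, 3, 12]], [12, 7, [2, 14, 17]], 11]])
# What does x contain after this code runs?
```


flat([1, [[20, 5, [5, 3, 12]], [12, 7, [2, 14, 17]], 11]])
Processing each element:
  1 is not a list -> append 1
  [[20, 5, [5, 3, 12]], [12, 7, [2, 14, 17]], 11] is a list -> flat recursively -> [20, 5, 5, 3, 12, 12, 7, 2, 14, 17, 11]
= [1, 20, 5, 5, 3, 12, 12, 7, 2, 14, 17, 11]


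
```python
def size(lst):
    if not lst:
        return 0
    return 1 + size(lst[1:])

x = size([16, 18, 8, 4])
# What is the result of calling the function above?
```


size([16, 18, 8, 4])
= 1 + size([18, 8, 4])
= 1 + 1 + size([8, 4])
= 1 + 1 + 1 + size([4])
= 1 + 1 + 1 + 1 + size([])
= 1 + 1 + 1 + 1 + 0
= 4


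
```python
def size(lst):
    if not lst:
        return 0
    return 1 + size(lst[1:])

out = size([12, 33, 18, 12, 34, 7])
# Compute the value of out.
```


size([12, 33, 18, 12, 34, 7])
= 1 + size([33, 18, 12, 34, 7])
= 1 + 1 + size([18, 12, 34, 7])
= 1 + 1 + 1 + size([12, 34, 7])
= 1 + 1 + 1 + 1 + size([34, 7])
= 1 + 1 + 1 + 1 + 1 + size([7])
= 1 + 1 + 1 + 1 + 1 + 1 + size([])
= 1 + 1 + 1 + 1 + 1 + 1 + 0
= 6


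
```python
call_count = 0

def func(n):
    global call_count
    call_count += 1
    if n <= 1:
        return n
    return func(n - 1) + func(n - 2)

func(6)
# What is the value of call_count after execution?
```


func(6) calls func(5) and func(4); each non-base call branches into two more.
Let C(k) = total number of calls made by func(k), including the call to func(k) itself.
Base cases: C(0) = 1, C(1) = 1
Recurrence: C(k) = 1 + C(k-1) + C(k-2)
  C(2) = 1 + C(1) + C(0) = 1 + 1 + 1 = 3
  C(3) = 1 + C(2) + C(1) = 1 + 3 + 1 = 5
  C(4) = 1 + C(3) + C(2) = 1 + 5 + 3 = 9
  C(5) = 1 + C(4) + C(3) = 1 + 9 + 5 = 15
  C(6) = 1 + C(5) + C(4) = 1 + 15 + 9 = 25
Total calls = C(6) = 25


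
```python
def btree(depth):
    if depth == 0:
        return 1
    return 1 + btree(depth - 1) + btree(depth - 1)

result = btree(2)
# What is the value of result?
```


btree(2)
= 1 + btree(1) + btree(1)
= 1 + 2 * btree(1)
btree(k) = 2^(k+1) - 1
btree(0) = 1
btree(1) = 3
btree(2) = 7
btree(2) = 2^3 - 1 = 7


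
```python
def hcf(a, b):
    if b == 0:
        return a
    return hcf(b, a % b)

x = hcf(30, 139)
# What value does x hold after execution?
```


hcf(30, 139)
= hcf(139, 30 % 139) = hcf(139, 30)
= hcf(30, 139 % 30) = hcf(30, 19)
= hcf(19, 30 % 19) = hcf(19, 11)
= hcf(11, 19 % 11) = hcf(11, 8)
= hcf(8, 11 % 8) = hcf(8, 3)
= hcf(3, 8 % 3) = hcf(3, 2)
= hcf(2, 3 % 2) = hcf(2, 1)
= hcf(1, 2 % 1) = hcf(1, 0)
b == 0, return a = 1


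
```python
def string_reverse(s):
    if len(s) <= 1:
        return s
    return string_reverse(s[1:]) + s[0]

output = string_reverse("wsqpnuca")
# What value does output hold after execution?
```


string_reverse("wsqpnuca")
= string_reverse("sqpnuca") + "w"
= string_reverse("qpnuca") + "s" + "w"
= string_reverse("pnuca") + "q" + "s" + "w"
= string_reverse("nuca") + "p" + "q" + "s" + "w"
= string_reverse("uca") + "n" + "p" + "q" + "s" + "w"
= string_reverse("ca") + "u" + "n" + "p" + "q" + "s" + "w"
= string_reverse("a") + "c" + "u" + "n" + "p" + "q" + "s" + "w"
= "a" + "c" + "u" + "n" + "p" + "q" + "s" + "w"
= "acunpqsw"


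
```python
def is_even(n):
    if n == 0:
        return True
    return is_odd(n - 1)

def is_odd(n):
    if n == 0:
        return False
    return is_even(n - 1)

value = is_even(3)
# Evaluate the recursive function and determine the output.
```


is_even(3)
= is_odd(2)
= is_even(1)
= is_odd(0)
n == 0: return False
= False


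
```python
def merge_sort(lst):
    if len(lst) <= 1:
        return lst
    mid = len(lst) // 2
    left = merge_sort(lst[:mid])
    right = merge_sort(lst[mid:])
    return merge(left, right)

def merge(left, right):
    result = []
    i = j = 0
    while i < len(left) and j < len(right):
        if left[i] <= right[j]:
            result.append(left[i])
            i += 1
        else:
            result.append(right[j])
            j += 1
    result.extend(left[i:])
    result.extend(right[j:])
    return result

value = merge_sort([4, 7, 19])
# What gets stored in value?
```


merge_sort([4, 7, 19])
Split into [4] and [7, 19]
Left sorted: [4]
Right sorted: [7, 19]
Merge [4] and [7, 19]
= [4, 7, 19]


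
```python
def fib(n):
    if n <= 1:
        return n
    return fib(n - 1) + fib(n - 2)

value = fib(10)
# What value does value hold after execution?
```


fib(10)
= fib(9) + fib(8)
= (fib(8) + fib(7)) + fib(8)
Computing bottom-up: fib(0)=0, fib(1)=1, fib(2)=1, fib(3)=2, fib(4)=3, fib(5)=5, fib(6)=8, fib(7)=13, fib(8)=21, fib(9)=34, fib(10)=55
= 55


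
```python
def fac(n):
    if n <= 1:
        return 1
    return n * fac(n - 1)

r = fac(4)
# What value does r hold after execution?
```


fac(4)
= 4 * fac(3)
= 4 * 3 * fac(2)
= 4 * 3 * 2 * fac(1)
= 4 * 3 * 2 * 1
= 24


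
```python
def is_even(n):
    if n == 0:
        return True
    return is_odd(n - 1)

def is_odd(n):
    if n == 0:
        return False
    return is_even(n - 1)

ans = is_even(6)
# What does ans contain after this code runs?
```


is_even(6)
= is_odd(5)
= is_even(4)
= is_odd(3)
= is_even(2)
= is_odd(1)
= is_even(0)
n == 0: return True
= True


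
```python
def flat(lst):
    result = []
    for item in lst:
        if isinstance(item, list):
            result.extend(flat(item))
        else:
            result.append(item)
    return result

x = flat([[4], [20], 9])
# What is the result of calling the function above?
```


flat([[4], [20], 9])
Processing each element:
  [4] is a list -> flat recursively -> [4]
  [20] is a list -> flat recursively -> [20]
  9 is not a list -> append 9
= [4, 20, 9]


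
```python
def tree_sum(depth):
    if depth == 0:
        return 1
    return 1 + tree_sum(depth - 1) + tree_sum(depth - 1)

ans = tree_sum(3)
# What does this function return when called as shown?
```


tree_sum(3)
= 1 + tree_sum(2) + tree_sum(2)
= 1 + 2 * tree_sum(2)
tree_sum(k) = 2^(k+1) - 1
tree_sum(0) = 1
tree_sum(1) = 3
tree_sum(2) = 7
tree_sum(3) = 15
tree_sum(3) = 2^4 - 1 = 15


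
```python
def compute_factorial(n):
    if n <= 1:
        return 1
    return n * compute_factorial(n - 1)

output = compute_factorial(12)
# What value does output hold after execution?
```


compute_factorial(12)
= 12 * compute_factorial(11)
= 12 * 11 * compute_factorial(10)
= 12 * 11 * 10 * compute_factorial(9)
= 12 * 11 * 10 * 9 * compute_factorial(8)
= 12 * 11 * 10 * 9 * 8 * compute_factorial(7)
= 12 * 11 * 10 * 9 * 8 * 7 * compute_factorial(6)
= 12 * 11 * 10 * 9 * 8 * 7 * 6 * compute_factorial(5)
= 12 * 11 * 10 * 9 * 8 * 7 * 6 * 5 * compute_factorial(4)
= 12 * 11 * 10 * 9 * 8 * 7 * 6 * 5 * 4 * compute_factorial(3)
= 12 * 11 * 10 * 9 * 8 * 7 * 6 * 5 * 4 * 3 * compute_factorial(2)
= 12 * 11 * 10 * 9 * 8 * 7 * 6 * 5 * 4 * 3 * 2 * compute_factorial(1)
= 12 * 11 * 10 * 9 * 8 * 7 * 6 * 5 * 4 * 3 * 2 * 1
= 479001600


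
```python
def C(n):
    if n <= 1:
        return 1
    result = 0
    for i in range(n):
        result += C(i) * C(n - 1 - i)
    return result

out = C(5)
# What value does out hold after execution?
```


C(5)
= sum of C(i) * C(5-1-i) for i in 0..4
First compute sub-values bottom-up:
  C(0) = 1, C(1) = 1
  C(2) = 1*1 + 1*1 = 2
  C(3) = 1*2 + 1*1 + 2*1 = 5
  C(4) = 1*5 + 1*2 + 2*1 + 5*1 = 14
Now C(5):
  C(0)*C(4) = 1*14 = 14
  C(1)*C(3) = 1*5 = 5
  C(2)*C(2) = 2*2 = 4
  C(3)*C(1) = 5*1 = 5
  C(4)*C(0) = 14*1 = 14
= 14 + 5 + 4 + 5 + 14
= 42


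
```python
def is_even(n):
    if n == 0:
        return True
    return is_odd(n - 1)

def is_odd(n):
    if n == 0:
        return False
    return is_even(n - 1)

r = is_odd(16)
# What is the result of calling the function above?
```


is_odd(16)
= is_even(15)
= is_odd(14)
= is_even(13)
= is_odd(12)
= is_even(11)
= is_odd(10)
= is_even(9)
= is_odd(8)
= is_even(7)
= is_odd(6)
= is_even(5)
= is_odd(4)
= is_even(3)
= is_odd(2)
= is_even(1)
= is_odd(0)
n == 0: return False
= False


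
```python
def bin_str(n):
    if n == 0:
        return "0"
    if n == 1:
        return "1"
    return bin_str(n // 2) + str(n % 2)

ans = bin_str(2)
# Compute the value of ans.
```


bin_str(2)
= bin_str(1) + "0"
= "1" + "0"
= "10"


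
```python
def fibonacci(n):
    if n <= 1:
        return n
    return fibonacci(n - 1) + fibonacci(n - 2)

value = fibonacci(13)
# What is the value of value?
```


fibonacci(13)
= fibonacci(12) + fibonacci(11)
= (fibonacci(11) + fibonacci(10)) + fibonacci(11)
Computing bottom-up: fibonacci(0)=0, fibonacci(1)=1, fibonacci(2)=1, fibonacci(3)=2, fibonacci(4)=3, fibonacci(5)=5, fibonacci(6)=8, fibonacci(7)=13, fibonacci(8)=21, fibonacci(9)=34, fibonacci(10)=55, fibonacci(11)=89, fibonacci(12)=144, fibonacci(13)=233
= 233


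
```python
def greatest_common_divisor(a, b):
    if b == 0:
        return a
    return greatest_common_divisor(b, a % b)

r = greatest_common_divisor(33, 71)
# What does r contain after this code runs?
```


greatest_common_divisor(33, 71)
= greatest_common_divisor(71, 33 % 71) = greatest_common_divisor(71, 33)
= greatest_common_divisor(33, 71 % 33) = greatest_common_divisor(33, 5)
= greatest_common_divisor(5, 33 % 5) = greatest_common_divisor(5, 3)
= greatest_common_divisor(3, 5 % 3) = greatest_common_divisor(3, 2)
= greatest_common_divisor(2, 3 % 2) = greatest_common_divisor(2, 1)
= greatest_common_divisor(1, 2 % 1) = greatest_common_divisor(1, 0)
b == 0, return a = 1


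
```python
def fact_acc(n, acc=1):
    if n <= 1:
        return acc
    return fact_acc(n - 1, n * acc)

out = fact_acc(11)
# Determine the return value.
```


fact_acc(11, 1)
= fact_acc(10, 11 * 1) = fact_acc(10, 11)
= fact_acc(9, 10 * 11) = fact_acc(9, 110)
= fact_acc(8, 9 * 110) = fact_acc(8, 990)
= fact_acc(7, 8 * 990) = fact_acc(7, 7920)
= fact_acc(6, 7 * 7920) = fact_acc(6, 55440)
= fact_acc(5, 6 * 55440) = fact_acc(5, 332640)
= fact_acc(4, 5 * 332640) = fact_acc(4, 1663200)
= fact_acc(3, 4 * 1663200) = fact_acc(3, 6652800)
= fact_acc(2, 3 * 6652800) = fact_acc(2, 19958400)
= fact_acc(1, 2 * 19958400) = fact_acc(1, 39916800)
n <= 1, return acc = 39916800


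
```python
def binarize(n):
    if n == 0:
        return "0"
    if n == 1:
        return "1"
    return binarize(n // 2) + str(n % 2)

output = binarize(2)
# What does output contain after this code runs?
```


binarize(2)
= binarize(1) + "0"
= "1" + "0"
= "10"


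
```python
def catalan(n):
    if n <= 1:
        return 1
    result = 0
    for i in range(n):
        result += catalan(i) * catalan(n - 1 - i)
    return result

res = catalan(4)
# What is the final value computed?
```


catalan(4)
= sum of catalan(i) * catalan(4-1-i) for i in 0..3
First compute sub-values bottom-up:
  catalan(0) = 1, catalan(1) = 1
  catalan(2) = 1*1 + 1*1 = 2
  catalan(3) = 1*2 + 1*1 + 2*1 = 5
Now catalan(4):
  catalan(0)*catalan(3) = 1*5 = 5
  catalan(1)*catalan(2) = 1*2 = 2
  catalan(2)*catalan(1) = 2*1 = 2
  catalan(3)*catalan(0) = 5*1 = 5
= 5 + 2 + 2 + 5
= 14


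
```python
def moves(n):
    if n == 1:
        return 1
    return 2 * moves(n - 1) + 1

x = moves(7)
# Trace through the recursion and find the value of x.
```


moves(7)
= 2 * moves(6) + 1
= 2 * (2 * moves(5) + 1) + 1
= 2 * (2 * (2 * moves(4) + 1) + 1) + 1
= 2 * (2 * (2 * (2 * moves(3) + 1) + 1) + 1) + 1
= 2 * (2 * (2 * (2 * (2 * moves(2) + 1) + 1) + 1) + 1) + 1
= 2 * (2 * (2 * (2 * (2 * (2 * moves(1) + 1) + 1) + 1) + 1) + 1) + 1
Now compute bottom-up:
moves(1) = 1
moves(2) = 2 * 1 + 1 = 3
moves(3) = 2 * 3 + 1 = 7
moves(4) = 2 * 7 + 1 = 15
moves(5) = 2 * 15 + 1 = 31
moves(6) = 2 * 31 + 1 = 63
moves(7) = 2 * 63 + 1 = 127
= 127


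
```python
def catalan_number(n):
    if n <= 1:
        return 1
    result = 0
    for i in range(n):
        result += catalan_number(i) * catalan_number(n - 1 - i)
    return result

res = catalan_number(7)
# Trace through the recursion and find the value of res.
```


catalan_number(7)
= sum of catalan_number(i) * catalan_number(7-1-i) for i in 0..6
First compute sub-values bottom-up:
  catalan_number(0) = 1, catalan_number(1) = 1
  catalan_number(2) = 1*1 + 1*1 = 2
  catalan_number(3) = 1*2 + 1*1 + 2*1 = 5
  catalan_number(4) = 1*5 + 1*2 + 2*1 + 5*1 = 14
  catalan_number(5) = 1*14 + 1*5 + 2*2 + 5*1 + 14*1 = 42
  catalan_number(6) = 1*42 + 1*14 + 2*5 + 5*2 + 14*1 + 42*1 = 132
Now catalan_number(7):
  catalan_number(0)*catalan_number(6) = 1*132 = 132
  catalan_number(1)*catalan_number(5) = 1*42 = 42
  catalan_number(2)*catalan_number(4) = 2*14 = 28
  catalan_number(3)*catalan_number(3) = 5*5 = 25
  catalan_number(4)*catalan_number(2) = 14*2 = 28
  catalan_number(5)*catalan_number(1) = 42*1 = 42
  catalan_number(6)*catalan_number(0) = 132*1 = 132
= 132 + 42 + 28 + 25 + 28 + 42 + 132
= 429


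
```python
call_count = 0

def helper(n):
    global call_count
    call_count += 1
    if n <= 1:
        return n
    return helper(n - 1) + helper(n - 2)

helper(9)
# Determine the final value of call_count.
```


helper(9) calls helper(8) and helper(7); each non-base call branches into two more.
Let C(k) = total number of calls made by helper(k), including the call to helper(k) itself.
Base cases: C(0) = 1, C(1) = 1
Recurrence: C(k) = 1 + C(k-1) + C(k-2)
  C(2) = 1 + C(1) + C(0) = 1 + 1 + 1 = 3
  C(3) = 1 + C(2) + C(1) = 1 + 3 + 1 = 5
  C(4) = 1 + C(3) + C(2) = 1 + 5 + 3 = 9
  C(5) = 1 + C(4) + C(3) = 1 + 9 + 5 = 15
  C(6) = 1 + C(5) + C(4) = 1 + 15 + 9 = 25
  C(7) = 1 + C(6) + C(5) = 1 + 25 + 15 = 41
  C(8) = 1 + C(7) + C(6) = 1 + 41 + 25 = 67
  C(9) = 1 + C(8) + C(7) = 1 + 67 + 41 = 109
Total calls = C(9) = 109


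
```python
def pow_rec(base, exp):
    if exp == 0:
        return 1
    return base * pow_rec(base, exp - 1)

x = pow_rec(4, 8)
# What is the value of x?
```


pow_rec(4, 8)
= 4 * pow_rec(4, 7)
= 4 * 4 * pow_rec(4, 6)
= 4 * 4 * 4 * pow_rec(4, 5)
= 4 * 4 * 4 * 4 * pow_rec(4, 4)
= 4 * 4 * 4 * 4 * 4 * pow_rec(4, 3)
= 4 * 4 * 4 * 4 * 4 * 4 * pow_rec(4, 2)
= 4 * 4 * 4 * 4 * 4 * 4 * 4 * pow_rec(4, 1)
= 4 * 4 * 4 * 4 * 4 * 4 * 4 * 4 * pow_rec(4, 0)
= 4 * 4 * 4 * 4 * 4 * 4 * 4 * 4 * 1
= 65536


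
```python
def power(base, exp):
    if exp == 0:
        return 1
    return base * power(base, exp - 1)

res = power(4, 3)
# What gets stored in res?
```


power(4, 3)
= 4 * power(4, 2)
= 4 * 4 * power(4, 1)
= 4 * 4 * 4 * power(4, 0)
= 4 * 4 * 4 * 1
= 64


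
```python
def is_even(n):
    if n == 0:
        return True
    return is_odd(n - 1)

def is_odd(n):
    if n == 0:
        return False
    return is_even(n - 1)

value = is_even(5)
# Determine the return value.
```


is_even(5)
= is_odd(4)
= is_even(3)
= is_odd(2)
= is_even(1)
= is_odd(0)
n == 0: return False
= False


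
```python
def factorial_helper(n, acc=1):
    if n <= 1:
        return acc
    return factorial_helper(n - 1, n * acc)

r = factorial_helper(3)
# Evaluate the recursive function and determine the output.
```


factorial_helper(3, 1)
= factorial_helper(2, 3 * 1) = factorial_helper(2, 3)
= factorial_helper(1, 2 * 3) = factorial_helper(1, 6)
n <= 1, return acc = 6


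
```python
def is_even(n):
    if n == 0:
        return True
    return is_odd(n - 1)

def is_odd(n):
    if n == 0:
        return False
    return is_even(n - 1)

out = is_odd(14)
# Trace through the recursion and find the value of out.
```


is_odd(14)
= is_even(13)
= is_odd(12)
= is_even(11)
= is_odd(10)
= is_even(9)
= is_odd(8)
= is_even(7)
= is_odd(6)
= is_even(5)
= is_odd(4)
= is_even(3)
= is_odd(2)
= is_even(1)
= is_odd(0)
n == 0: return False
= False


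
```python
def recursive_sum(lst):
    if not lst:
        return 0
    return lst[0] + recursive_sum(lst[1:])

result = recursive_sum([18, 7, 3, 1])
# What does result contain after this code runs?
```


recursive_sum([18, 7, 3, 1])
= 18 + recursive_sum([7, 3, 1])
= 18 + 7 + recursive_sum([3, 1])
= 18 + 7 + 3 + recursive_sum([1])
= 18 + 7 + 3 + 1 + recursive_sum([])
= 18 + 7 + 3 + 1 + 0
= 29


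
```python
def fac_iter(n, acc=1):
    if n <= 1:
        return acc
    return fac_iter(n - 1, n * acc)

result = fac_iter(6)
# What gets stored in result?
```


fac_iter(6, 1)
= fac_iter(5, 6 * 1) = fac_iter(5, 6)
= fac_iter(4, 5 * 6) = fac_iter(4, 30)
= fac_iter(3, 4 * 30) = fac_iter(3, 120)
= fac_iter(2, 3 * 120) = fac_iter(2, 360)
= fac_iter(1, 2 * 360) = fac_iter(1, 720)
n <= 1, return acc = 720


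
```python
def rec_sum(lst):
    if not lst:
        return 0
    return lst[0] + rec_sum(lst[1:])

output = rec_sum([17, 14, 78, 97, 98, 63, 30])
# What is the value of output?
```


rec_sum([17, 14, 78, 97, 98, 63, 30])
= 17 + rec_sum([14, 78, 97, 98, 63, 30])
= 17 + 14 + rec_sum([78, 97, 98, 63, 30])
= 17 + 14 + 78 + rec_sum([97, 98, 63, 30])
= 17 + 14 + 78 + 97 + rec_sum([98, 63, 30])
= 17 + 14 + 78 + 97 + 98 + rec_sum([63, 30])
= 17 + 14 + 78 + 97 + 98 + 63 + rec_sum([30])
= 17 + 14 + 78 + 97 + 98 + 63 + 30 + rec_sum([])
= 17 + 14 + 78 + 97 + 98 + 63 + 30 + 0
= 397


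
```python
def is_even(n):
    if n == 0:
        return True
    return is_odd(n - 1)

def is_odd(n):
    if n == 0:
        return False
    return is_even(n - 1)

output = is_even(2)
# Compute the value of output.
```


is_even(2)
= is_odd(1)
= is_even(0)
n == 0: return True
= True


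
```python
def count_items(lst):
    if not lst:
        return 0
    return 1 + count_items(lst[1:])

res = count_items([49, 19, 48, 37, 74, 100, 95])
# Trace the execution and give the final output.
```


count_items([49, 19, 48, 37, 74, 100, 95])
= 1 + count_items([19, 48, 37, 74, 100, 95])
= 1 + 1 + count_items([48, 37, 74, 100, 95])
= 1 + 1 + 1 + count_items([37, 74, 100, 95])
= 1 + 1 + 1 + 1 + count_items([74, 100, 95])
= 1 + 1 + 1 + 1 + 1 + count_items([100, 95])
= 1 + 1 + 1 + 1 + 1 + 1 + count_items([95])
= 1 + 1 + 1 + 1 + 1 + 1 + 1 + count_items([])
= 1 + 1 + 1 + 1 + 1 + 1 + 1 + 0
= 7


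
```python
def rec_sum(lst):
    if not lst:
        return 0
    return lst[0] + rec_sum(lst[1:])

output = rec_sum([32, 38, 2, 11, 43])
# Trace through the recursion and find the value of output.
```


rec_sum([32, 38, 2, 11, 43])
= 32 + rec_sum([38, 2, 11, 43])
= 32 + 38 + rec_sum([2, 11, 43])
= 32 + 38 + 2 + rec_sum([11, 43])
= 32 + 38 + 2 + 11 + rec_sum([43])
= 32 + 38 + 2 + 11 + 43 + rec_sum([])
= 32 + 38 + 2 + 11 + 43 + 0
= 126


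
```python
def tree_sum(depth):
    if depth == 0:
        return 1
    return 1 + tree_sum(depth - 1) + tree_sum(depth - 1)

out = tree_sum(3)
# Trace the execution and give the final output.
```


tree_sum(3)
= 1 + tree_sum(2) + tree_sum(2)
= 1 + 2 * tree_sum(2)
tree_sum(k) = 2^(k+1) - 1
tree_sum(0) = 1
tree_sum(1) = 3
tree_sum(2) = 7
tree_sum(3) = 15
tree_sum(3) = 2^4 - 1 = 15


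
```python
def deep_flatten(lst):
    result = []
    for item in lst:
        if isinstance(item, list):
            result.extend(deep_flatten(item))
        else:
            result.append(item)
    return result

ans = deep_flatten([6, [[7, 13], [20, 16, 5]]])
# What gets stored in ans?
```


deep_flatten([6, [[7, 13], [20, 16, 5]]])
Processing each element:
  6 is not a list -> append 6
  [[7, 13], [20, 16, 5]] is a list -> deep_flatten recursively -> [7, 13, 20, 16, 5]
= [6, 7, 13, 20, 16, 5]


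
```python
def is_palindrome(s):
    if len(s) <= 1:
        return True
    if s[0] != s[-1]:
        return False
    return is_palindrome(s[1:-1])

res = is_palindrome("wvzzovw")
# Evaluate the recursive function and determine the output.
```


is_palindrome("wvzzovw")
"wvzzovw": s[0]='w' == s[-1]='w' -> is_palindrome("vzzov")
"vzzov": s[0]='v' == s[-1]='v' -> is_palindrome("zzo")
"zzo": s[0]='z' != s[-1]='o' -> False
= False


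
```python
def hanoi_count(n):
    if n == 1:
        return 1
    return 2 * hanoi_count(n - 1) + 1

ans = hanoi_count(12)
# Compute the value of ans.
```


hanoi_count(12)
= 2 * hanoi_count(11) + 1
= 2 * (2 * hanoi_count(10) + 1) + 1
= 2 * (2 * (2 * hanoi_count(9) + 1) + 1) + 1
= 2 * (2 * (2 * (2 * hanoi_count(8) + 1) + 1) + 1) + 1
= 2 * (2 * (2 * (2 * (2 * hanoi_count(7) + 1) + 1) + 1) + 1) + 1
= 2 * (2 * (2 * (2 * (2 * (2 * hanoi_count(6) + 1) + 1) + 1) + 1) + 1) + 1
= 2 * (2 * (2 * (2 * (2 * (2 * (2 * hanoi_count(5) + 1) + 1) + 1) + 1) + 1) + 1) + 1
= 2 * (2 * (2 * (2 * (2 * (2 * (2 * (2 * hanoi_count(4) + 1) + 1) + 1) + 1) + 1) + 1) + 1) + 1
= 2 * (2 * (2 * (2 * (2 * (2 * (2 * (2 * (2 * hanoi_count(3) + 1) + 1) + 1) + 1) + 1) + 1) + 1) + 1) + 1
= 2 * (2 * (2 * (2 * (2 * (2 * (2 * (2 * (2 * (2 * hanoi_count(2) + 1) + 1) + 1) + 1) + 1) + 1) + 1) + 1) + 1) + 1
= 2 * (2 * (2 * (2 * (2 * (2 * (2 * (2 * (2 * (2 * (2 * hanoi_count(1) + 1) + 1) + 1) + 1) + 1) + 1) + 1) + 1) + 1) + 1) + 1
Now compute bottom-up:
hanoi_count(1) = 1
hanoi_count(2) = 2 * 1 + 1 = 3
hanoi_count(3) = 2 * 3 + 1 = 7
hanoi_count(4) = 2 * 7 + 1 = 15
hanoi_count(5) = 2 * 15 + 1 = 31
hanoi_count(6) = 2 * 31 + 1 = 63
hanoi_count(7) = 2 * 63 + 1 = 127
hanoi_count(8) = 2 * 127 + 1 = 255
hanoi_count(9) = 2 * 255 + 1 = 511
hanoi_count(10) = 2 * 511 + 1 = 1023
hanoi_count(11) = 2 * 1023 + 1 = 2047
hanoi_count(12) = 2 * 2047 + 1 = 4095
= 4095


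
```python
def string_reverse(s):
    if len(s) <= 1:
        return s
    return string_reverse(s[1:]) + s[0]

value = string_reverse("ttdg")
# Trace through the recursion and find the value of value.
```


string_reverse("ttdg")
= string_reverse("tdg") + "t"
= string_reverse("dg") + "t" + "t"
= string_reverse("g") + "d" + "t" + "t"
= "g" + "d" + "t" + "t"
= "gdtt"


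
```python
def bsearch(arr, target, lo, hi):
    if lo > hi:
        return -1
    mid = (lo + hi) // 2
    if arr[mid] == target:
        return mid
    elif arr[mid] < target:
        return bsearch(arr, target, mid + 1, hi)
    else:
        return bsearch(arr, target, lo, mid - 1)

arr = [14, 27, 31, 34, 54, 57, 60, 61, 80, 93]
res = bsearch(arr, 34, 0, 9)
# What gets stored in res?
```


bsearch(arr, 34, 0, 9)
lo=0, hi=9, mid=4, arr[mid]=54
54 > 34, search left half
lo=0, hi=3, mid=1, arr[mid]=27
27 < 34, search right half
lo=2, hi=3, mid=2, arr[mid]=31
31 < 34, search right half
lo=3, hi=3, mid=3, arr[mid]=34
arr[3] == 34, found at index 3
= 3
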